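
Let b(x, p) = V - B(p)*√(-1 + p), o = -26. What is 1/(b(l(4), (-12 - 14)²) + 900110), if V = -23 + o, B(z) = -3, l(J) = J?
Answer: 900061/810109797646 - 45*√3/810109797646 ≈ 1.1109e-6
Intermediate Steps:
V = -49 (V = -23 - 26 = -49)
b(x, p) = -49 + 3*√(-1 + p) (b(x, p) = -49 - (-3)*√(-1 + p) = -49 + 3*√(-1 + p))
1/(b(l(4), (-12 - 14)²) + 900110) = 1/((-49 + 3*√(-1 + (-12 - 14)²)) + 900110) = 1/((-49 + 3*√(-1 + (-26)²)) + 900110) = 1/((-49 + 3*√(-1 + 676)) + 900110) = 1/((-49 + 3*√675) + 900110) = 1/((-49 + 3*(15*√3)) + 900110) = 1/((-49 + 45*√3) + 900110) = 1/(900061 + 45*√3)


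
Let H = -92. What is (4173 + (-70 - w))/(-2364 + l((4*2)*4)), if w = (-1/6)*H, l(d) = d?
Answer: -12263/6996 ≈ -1.7529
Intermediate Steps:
w = 46/3 (w = -1/6*(-92) = -1*⅙*(-92) = -⅙*(-92) = 46/3 ≈ 15.333)
(4173 + (-70 - w))/(-2364 + l((4*2)*4)) = (4173 + (-70 - 1*46/3))/(-2364 + (4*2)*4) = (4173 + (-70 - 46/3))/(-2364 + 8*4) = (4173 - 256/3)/(-2364 + 32) = (12263/3)/(-2332) = (12263/3)*(-1/2332) = -12263/6996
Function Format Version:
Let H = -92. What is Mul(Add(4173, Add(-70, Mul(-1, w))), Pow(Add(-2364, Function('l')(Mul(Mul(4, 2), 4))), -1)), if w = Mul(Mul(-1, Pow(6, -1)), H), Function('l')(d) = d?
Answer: Rational(-12263, 6996) ≈ -1.7529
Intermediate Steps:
w = Rational(46, 3) (w = Mul(Mul(-1, Pow(6, -1)), -92) = Mul(Mul(-1, Rational(1, 6)), -92) = Mul(Rational(-1, 6), -92) = Rational(46, 3) ≈ 15.333)
Mul(Add(4173, Add(-70, Mul(-1, w))), Pow(Add(-2364, Function('l')(Mul(Mul(4, 2), 4))), -1)) = Mul(Add(4173, Add(-70, Mul(-1, Rational(46, 3)))), Pow(Add(-2364, Mul(Mul(4, 2), 4)), -1)) = Mul(Add(4173, Add(-70, Rational(-46, 3))), Pow(Add(-2364, Mul(8, 4)), -1)) = Mul(Add(4173, Rational(-256, 3)), Pow(Add(-2364, 32), -1)) = Mul(Rational(12263, 3), Pow(-2332, -1)) = Mul(Rational(12263, 3), Rational(-1, 2332)) = Rational(-12263, 6996)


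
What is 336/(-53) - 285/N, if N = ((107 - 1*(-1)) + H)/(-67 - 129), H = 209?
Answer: 2854068/16801 ≈ 169.88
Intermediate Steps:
N = -317/196 (N = ((107 - 1*(-1)) + 209)/(-67 - 129) = ((107 + 1) + 209)/(-196) = (108 + 209)*(-1/196) = 317*(-1/196) = -317/196 ≈ -1.6173)
336/(-53) - 285/N = 336/(-53) - 285/(-317/196) = 336*(-1/53) - 285*(-196/317) = -336/53 + 55860/317 = 2854068/16801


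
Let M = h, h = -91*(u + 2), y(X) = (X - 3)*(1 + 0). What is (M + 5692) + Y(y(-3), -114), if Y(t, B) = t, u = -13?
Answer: 6687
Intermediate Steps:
y(X) = -3 + X (y(X) = (-3 + X)*1 = -3 + X)
h = 1001 (h = -91*(-13 + 2) = -91*(-11) = 1001)
M = 1001
(M + 5692) + Y(y(-3), -114) = (1001 + 5692) + (-3 - 3) = 6693 - 6 = 6687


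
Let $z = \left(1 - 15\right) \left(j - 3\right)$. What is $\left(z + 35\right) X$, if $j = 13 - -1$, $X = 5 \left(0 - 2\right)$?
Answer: $1190$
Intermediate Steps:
$X = -10$ ($X = 5 \left(-2\right) = -10$)
$j = 14$ ($j = 13 + 1 = 14$)
$z = -154$ ($z = \left(1 - 15\right) \left(14 - 3\right) = \left(-14\right) 11 = -154$)
$\left(z + 35\right) X = \left(-154 + 35\right) \left(-10\right) = \left(-119\right) \left(-10\right) = 1190$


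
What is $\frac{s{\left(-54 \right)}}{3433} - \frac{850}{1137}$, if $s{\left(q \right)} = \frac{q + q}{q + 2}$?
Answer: $- \frac{37903951}{50743173} \approx -0.74698$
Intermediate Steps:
$s{\left(q \right)} = \frac{2 q}{2 + q}$
$\frac{s{\left(-54 \right)}}{3433} - \frac{850}{1137} = \frac{2 \left(-54\right) \frac{1}{2 - 54}}{3433} - \frac{850}{1137} = 2 \left(-54\right) \frac{1}{-52} \cdot \frac{1}{3433} - \frac{850}{1137} = 2 \left(-54\right) \left(- \frac{1}{52}\right) \frac{1}{3433} - \frac{850}{1137} = \frac{27}{13} \cdot \frac{1}{3433} - \frac{850}{1137} = \frac{27}{44629} - \frac{850}{1137} = - \frac{37903951}{50743173}$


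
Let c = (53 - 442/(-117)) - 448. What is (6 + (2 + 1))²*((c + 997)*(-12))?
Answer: -588816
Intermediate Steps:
c = -3521/9 (c = (53 - 442*(-1/117)) - 448 = (53 + 34/9) - 448 = 511/9 - 448 = -3521/9 ≈ -391.22)
(6 + (2 + 1))²*((c + 997)*(-12)) = (6 + (2 + 1))²*((-3521/9 + 997)*(-12)) = (6 + 3)²*((5452/9)*(-12)) = 9²*(-21808/3) = 81*(-21808/3) = -588816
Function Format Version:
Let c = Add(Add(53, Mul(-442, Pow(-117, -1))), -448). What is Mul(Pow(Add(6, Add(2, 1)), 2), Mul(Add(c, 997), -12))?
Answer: -588816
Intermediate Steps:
c = Rational(-3521, 9) (c = Add(Add(53, Mul(-442, Rational(-1, 117))), -448) = Add(Add(53, Rational(34, 9)), -448) = Add(Rational(511, 9), -448) = Rational(-3521, 9) ≈ -391.22)
Mul(Pow(Add(6, Add(2, 1)), 2), Mul(Add(c, 997), -12)) = Mul(Pow(Add(6, Add(2, 1)), 2), Mul(Add(Rational(-3521, 9), 997), -12)) = Mul(Pow(Add(6, 3), 2), Mul(Rational(5452, 9), -12)) = Mul(Pow(9, 2), Rational(-21808, 3)) = Mul(81, Rational(-21808, 3)) = -588816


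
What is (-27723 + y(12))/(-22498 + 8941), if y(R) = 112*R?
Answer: 8793/4519 ≈ 1.9458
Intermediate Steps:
(-27723 + y(12))/(-22498 + 8941) = (-27723 + 112*12)/(-22498 + 8941) = (-27723 + 1344)/(-13557) = -26379*(-1/13557) = 8793/4519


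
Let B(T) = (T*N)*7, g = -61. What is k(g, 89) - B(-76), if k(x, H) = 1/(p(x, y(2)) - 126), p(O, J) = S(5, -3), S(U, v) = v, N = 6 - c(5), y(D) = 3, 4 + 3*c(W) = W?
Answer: 388891/129 ≈ 3014.7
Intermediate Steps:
c(W) = -4/3 + W/3
N = 17/3 (N = 6 - (-4/3 + (⅓)*5) = 6 - (-4/3 + 5/3) = 6 - 1*⅓ = 6 - ⅓ = 17/3 ≈ 5.6667)
B(T) = 119*T/3 (B(T) = (T*(17/3))*7 = (17*T/3)*7 = 119*T/3)
p(O, J) = -3
k(x, H) = -1/129 (k(x, H) = 1/(-3 - 126) = 1/(-129) = -1/129)
k(g, 89) - B(-76) = -1/129 - 119*(-76)/3 = -1/129 - 1*(-9044/3) = -1/129 + 9044/3 = 388891/129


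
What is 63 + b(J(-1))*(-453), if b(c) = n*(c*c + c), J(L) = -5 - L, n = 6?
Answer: -32553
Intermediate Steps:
b(c) = 6*c + 6*c**2 (b(c) = 6*(c*c + c) = 6*(c**2 + c) = 6*(c + c**2) = 6*c + 6*c**2)
63 + b(J(-1))*(-453) = 63 + (6*(-5 - 1*(-1))*(1 + (-5 - 1*(-1))))*(-453) = 63 + (6*(-5 + 1)*(1 + (-5 + 1)))*(-453) = 63 + (6*(-4)*(1 - 4))*(-453) = 63 + (6*(-4)*(-3))*(-453) = 63 + 72*(-453) = 63 - 32616 = -32553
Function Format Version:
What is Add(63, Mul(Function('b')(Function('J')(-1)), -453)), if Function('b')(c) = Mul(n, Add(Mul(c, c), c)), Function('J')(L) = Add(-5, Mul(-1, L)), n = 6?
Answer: -32553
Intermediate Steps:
Function('b')(c) = Add(Mul(6, c), Mul(6, Pow(c, 2))) (Function('b')(c) = Mul(6, Add(Mul(c, c), c)) = Mul(6, Add(Pow(c, 2), c)) = Mul(6, Add(c, Pow(c, 2))) = Add(Mul(6, c), Mul(6, Pow(c, 2))))
Add(63, Mul(Function('b')(Function('J')(-1)), -453)) = Add(63, Mul(Mul(6, Add(-5, Mul(-1, -1)), Add(1, Add(-5, Mul(-1, -1)))), -453)) = Add(63, Mul(Mul(6, Add(-5, 1), Add(1, Add(-5, 1))), -453)) = Add(63, Mul(Mul(6, -4, Add(1, -4)), -453)) = Add(63, Mul(Mul(6, -4, -3), -453)) = Add(63, Mul(72, -453)) = Add(63, -32616) = -32553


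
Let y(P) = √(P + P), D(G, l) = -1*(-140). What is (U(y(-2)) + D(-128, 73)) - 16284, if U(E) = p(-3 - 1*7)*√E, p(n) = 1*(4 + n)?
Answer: -16150 - 6*I ≈ -16150.0 - 6.0*I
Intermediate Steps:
D(G, l) = 140
p(n) = 4 + n
y(P) = √2*√P (y(P) = √(2*P) = √2*√P)
U(E) = -6*√E (U(E) = (4 + (-3 - 1*7))*√E = (4 + (-3 - 7))*√E = (4 - 10)*√E = -6*√E)
(U(y(-2)) + D(-128, 73)) - 16284 = (-(6 + 6*I) + 140) - 16284 = (-6*(1 + I) + 140) - 16284 = ((-6 - 6*I) + 140) - 16284 = (134 - 6*I) - 16284 = -16150 - 6*I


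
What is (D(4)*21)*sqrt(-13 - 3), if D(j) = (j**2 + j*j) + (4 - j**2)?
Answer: 1680*I ≈ 1680.0*I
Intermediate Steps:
D(j) = 4 + j**2 (D(j) = (j**2 + j**2) + (4 - j**2) = 2*j**2 + (4 - j**2) = 4 + j**2)
(D(4)*21)*sqrt(-13 - 3) = ((4 + 4**2)*21)*sqrt(-13 - 3) = ((4 + 16)*21)*sqrt(-16) = (20*21)*(4*I) = 420*(4*I) = 1680*I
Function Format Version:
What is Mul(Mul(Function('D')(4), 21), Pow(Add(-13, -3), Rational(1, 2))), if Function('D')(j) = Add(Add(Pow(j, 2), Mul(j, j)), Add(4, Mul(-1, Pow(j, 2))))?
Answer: Mul(1680, I) ≈ Mul(1680.0, I)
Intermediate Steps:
Function('D')(j) = Add(4, Pow(j, 2)) (Function('D')(j) = Add(Add(Pow(j, 2), Pow(j, 2)), Add(4, Mul(-1, Pow(j, 2)))) = Add(Mul(2, Pow(j, 2)), Add(4, Mul(-1, Pow(j, 2)))) = Add(4, Pow(j, 2)))
Mul(Mul(Function('D')(4), 21), Pow(Add(-13, -3), Rational(1, 2))) = Mul(Mul(Add(4, Pow(4, 2)), 21), Pow(Add(-13, -3), Rational(1, 2))) = Mul(Mul(Add(4, 16), 21), Pow(-16, Rational(1, 2))) = Mul(Mul(20, 21), Mul(4, I)) = Mul(420, Mul(4, I)) = Mul(1680, I)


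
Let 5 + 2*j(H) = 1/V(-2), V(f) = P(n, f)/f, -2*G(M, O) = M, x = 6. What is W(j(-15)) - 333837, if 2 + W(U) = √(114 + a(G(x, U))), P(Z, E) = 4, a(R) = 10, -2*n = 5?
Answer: -333839 + 2*√31 ≈ -3.3383e+5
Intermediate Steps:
G(M, O) = -M/2
n = -5/2 (n = -½*5 = -5/2 ≈ -2.5000)
V(f) = 4/f
j(H) = -11/4 (j(H) = -5/2 + 1/(2*((4/(-2)))) = -5/2 + 1/(2*((4*(-½)))) = -5/2 + (½)/(-2) = -5/2 + (½)*(-½) = -5/2 - ¼ = -11/4)
W(U) = -2 + 2*√31 (W(U) = -2 + √(114 + 10) = -2 + √124 = -2 + 2*√31)
W(j(-15)) - 333837 = (-2 + 2*√31) - 333837 = -333839 + 2*√31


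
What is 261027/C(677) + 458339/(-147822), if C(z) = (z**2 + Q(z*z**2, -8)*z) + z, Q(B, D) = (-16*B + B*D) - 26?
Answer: -1155374299914045007/372627546226698180 ≈ -3.1006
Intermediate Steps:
Q(B, D) = -26 - 16*B + B*D
C(z) = z + z**2 + z*(-26 - 24*z**3) (C(z) = (z**2 + (-26 - 16*z*z**2 + (z*z**2)*(-8))*z) + z = (z**2 + (-26 - 16*z**3 + z**3*(-8))*z) + z = (z**2 + (-26 - 16*z**3 - 8*z**3)*z) + z = (z**2 + (-26 - 24*z**3)*z) + z = (z**2 + z*(-26 - 24*z**3)) + z = z + z**2 + z*(-26 - 24*z**3))
261027/C(677) + 458339/(-147822) = 261027/((677*(-25 + 677 - 24*677**3))) + 458339/(-147822) = 261027/((677*(-25 + 677 - 24*310288733))) + 458339*(-1/147822) = 261027/((677*(-25 + 677 - 7446929592))) - 458339/147822 = 261027/((677*(-7446928940))) - 458339/147822 = 261027/(-5041570892380) - 458339/147822 = 261027*(-1/5041570892380) - 458339/147822 = -261027/5041570892380 - 458339/147822 = -1155374299914045007/372627546226698180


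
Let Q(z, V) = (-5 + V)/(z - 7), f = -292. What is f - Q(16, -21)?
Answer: -2602/9 ≈ -289.11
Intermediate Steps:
Q(z, V) = (-5 + V)/(-7 + z)
f - Q(16, -21) = -292 - (-5 - 21)/(-7 + 16) = -292 - (-26)/9 = -292 - 1*(-26/9) = -292 + 26/9 = -2602/9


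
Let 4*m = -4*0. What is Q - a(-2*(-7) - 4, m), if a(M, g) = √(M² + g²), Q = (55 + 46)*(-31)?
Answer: -3141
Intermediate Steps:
Q = -3131 (Q = 101*(-31) = -3131)
m = 0 (m = (-4*0)/4 = (¼)*0 = 0)
Q - a(-2*(-7) - 4, m) = -3131 - √((-2*(-7) - 4)² + 0²) = -3131 - √((14 - 4)² + 0) = -3131 - √(10² + 0) = -3131 - √(100 + 0) = -3131 - √100 = -3131 - 1*10 = -3131 - 10 = -3141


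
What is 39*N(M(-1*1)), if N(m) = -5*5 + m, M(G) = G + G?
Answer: -1053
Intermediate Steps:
M(G) = 2*G
N(m) = -25 + m
39*N(M(-1*1)) = 39*(-25 + 2*(-1*1)) = 39*(-25 + 2*(-1)) = 39*(-25 - 2) = 39*(-27) = -1053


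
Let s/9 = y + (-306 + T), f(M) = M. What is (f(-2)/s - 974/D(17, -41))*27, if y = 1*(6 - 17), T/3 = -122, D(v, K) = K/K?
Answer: -17961528/683 ≈ -26298.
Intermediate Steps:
D(v, K) = 1
T = -366 (T = 3*(-122) = -366)
y = -11 (y = 1*(-11) = -11)
s = -6147 (s = 9*(-11 + (-306 - 366)) = 9*(-11 - 672) = 9*(-683) = -6147)
(f(-2)/s - 974/D(17, -41))*27 = (-2/(-6147) - 974/1)*27 = (-2*(-1/6147) - 974*1)*27 = (2/6147 - 974)*27 = -5987176/6147*27 = -17961528/683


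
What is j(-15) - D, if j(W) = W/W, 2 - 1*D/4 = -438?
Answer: -1759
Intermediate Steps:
D = 1760 (D = 8 - 4*(-438) = 8 + 1752 = 1760)
j(W) = 1
j(-15) - D = 1 - 1*1760 = 1 - 1760 = -1759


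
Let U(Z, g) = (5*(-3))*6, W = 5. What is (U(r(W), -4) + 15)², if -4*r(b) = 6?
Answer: 5625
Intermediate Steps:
r(b) = -3/2 (r(b) = -¼*6 = -3/2)
U(Z, g) = -90 (U(Z, g) = -15*6 = -90)
(U(r(W), -4) + 15)² = (-90 + 15)² = (-75)² = 5625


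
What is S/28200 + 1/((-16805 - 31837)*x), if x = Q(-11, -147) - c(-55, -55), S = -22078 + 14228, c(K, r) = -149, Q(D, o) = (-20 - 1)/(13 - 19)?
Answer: -388203883/1394566140 ≈ -0.27837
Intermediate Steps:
Q(D, o) = 7/2 (Q(D, o) = -21/(-6) = -21*(-1/6) = 7/2)
S = -7850
x = 305/2 (x = 7/2 - 1*(-149) = 7/2 + 149 = 305/2 ≈ 152.50)
S/28200 + 1/((-16805 - 31837)*x) = -7850/28200 + 1/((-16805 - 31837)*(305/2)) = -7850*1/28200 + (2/305)/(-48642) = -157/564 - 1/48642*2/305 = -157/564 - 1/7417905 = -388203883/1394566140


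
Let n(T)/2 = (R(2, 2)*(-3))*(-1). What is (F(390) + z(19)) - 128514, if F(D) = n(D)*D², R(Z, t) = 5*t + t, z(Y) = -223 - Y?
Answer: 10822444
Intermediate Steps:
R(Z, t) = 6*t
n(T) = 72 (n(T) = 2*(((6*2)*(-3))*(-1)) = 2*((12*(-3))*(-1)) = 2*(-36*(-1)) = 2*36 = 72)
F(D) = 72*D²
(F(390) + z(19)) - 128514 = (72*390² + (-223 - 1*19)) - 128514 = (72*152100 + (-223 - 19)) - 128514 = (10951200 - 242) - 128514 = 10950958 - 128514 = 10822444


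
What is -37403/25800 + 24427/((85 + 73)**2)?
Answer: -75877973/161017800 ≈ -0.47124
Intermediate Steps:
-37403/25800 + 24427/((85 + 73)**2) = -37403*1/25800 + 24427/(158**2) = -37403/25800 + 24427/24964 = -75877973/161017800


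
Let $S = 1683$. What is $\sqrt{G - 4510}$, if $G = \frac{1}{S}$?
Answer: $\frac{i \sqrt{1419391523}}{561} \approx 67.156 i$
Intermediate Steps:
$G = \frac{1}{1683} \approx 0.00059418$
$\sqrt{G - 4510} = \sqrt{\frac{1}{1683} - 4510} = \sqrt{- \frac{7590329}{1683}} = \frac{i \sqrt{1419391523}}{561}$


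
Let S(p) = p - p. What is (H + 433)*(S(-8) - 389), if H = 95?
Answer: -205392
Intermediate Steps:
S(p) = 0
(H + 433)*(S(-8) - 389) = (95 + 433)*(0 - 389) = 528*(-389) = -205392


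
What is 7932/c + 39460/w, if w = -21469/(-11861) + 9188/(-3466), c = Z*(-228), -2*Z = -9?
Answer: -46240587593378/985168449 ≈ -46937.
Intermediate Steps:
Z = 9/2 (Z = -½*(-9) = 9/2 ≈ 4.5000)
c = -1026 (c = (9/2)*(-228) = -1026)
w = -17283657/20555113 (w = -21469*(-1/11861) + 9188*(-1/3466) = 21469/11861 - 4594/1733 = -17283657/20555113 ≈ -0.84085)
7932/c + 39460/w = 7932/(-1026) + 39460/(-17283657/20555113) = 7932*(-1/1026) + 39460*(-20555113/17283657) = -1322/171 - 811104758980/17283657 = -46240587593378/985168449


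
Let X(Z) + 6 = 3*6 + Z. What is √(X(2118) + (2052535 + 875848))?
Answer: √2930513 ≈ 1711.9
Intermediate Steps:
X(Z) = 12 + Z (X(Z) = -6 + (3*6 + Z) = -6 + (18 + Z) = 12 + Z)
√(X(2118) + (2052535 + 875848)) = √((12 + 2118) + (2052535 + 875848)) = √(2130 + 2928383) = √2930513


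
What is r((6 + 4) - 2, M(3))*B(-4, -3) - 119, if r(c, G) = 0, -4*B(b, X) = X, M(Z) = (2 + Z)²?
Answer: -119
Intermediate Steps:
B(b, X) = -X/4
r((6 + 4) - 2, M(3))*B(-4, -3) - 119 = 0*(-¼*(-3)) - 119 = 0*(¾) - 119 = 0 - 119 = -119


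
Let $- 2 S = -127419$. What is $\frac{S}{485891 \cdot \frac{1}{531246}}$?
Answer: $\frac{33845417037}{485891} \approx 69656.0$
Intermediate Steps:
$S = \frac{127419}{2}$ ($S = \left(- \frac{1}{2}\right) \left(-127419\right) = \frac{127419}{2} \approx 63710.0$)
$\frac{S}{485891 \cdot \frac{1}{531246}} = \frac{127419}{2 \cdot \frac{485891}{531246}} = \frac{127419}{2} \cdot \frac{531246}{485891} = \frac{33845417037}{485891}$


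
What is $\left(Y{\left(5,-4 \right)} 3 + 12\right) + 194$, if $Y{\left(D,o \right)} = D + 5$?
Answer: $236$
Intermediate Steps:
$Y{\left(D,o \right)} = 5 + D$
$\left(Y{\left(5,-4 \right)} 3 + 12\right) + 194 = \left(\left(5 + 5\right) 3 + 12\right) + 194 = \left(10 \cdot 3 + 12\right) + 194 = \left(30 + 12\right) + 194 = 42 + 194 = 236$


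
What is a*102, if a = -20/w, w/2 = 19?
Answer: -1020/19 ≈ -53.684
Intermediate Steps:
w = 38 (w = 2*19 = 38)
a = -10/19 (a = -20/38 = -20*1/38 = -10/19 ≈ -0.52632)
a*102 = -10/19*102 = -1020/19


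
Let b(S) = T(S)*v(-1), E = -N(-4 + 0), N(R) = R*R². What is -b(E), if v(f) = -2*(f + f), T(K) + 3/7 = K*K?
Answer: -114676/7 ≈ -16382.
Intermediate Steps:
T(K) = -3/7 + K² (T(K) = -3/7 + K*K = -3/7 + K²)
v(f) = -4*f
N(R) = R³
E = 64 (E = -(-4 + 0)³ = -1*(-4)³ = -1*(-64) = 64)
b(S) = -12/7 + 4*S² (b(S) = (-3/7 + S²)*(-4*(-1)) = (-3/7 + S²)*4 = -12/7 + 4*S²)
-b(E) = -(-12/7 + 4*64²) = -(-12/7 + 4*4096) = -(-12/7 + 16384) = -1*114676/7 = -114676/7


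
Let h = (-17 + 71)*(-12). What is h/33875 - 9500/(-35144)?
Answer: 74759797/297625750 ≈ 0.25119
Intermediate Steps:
h = -648 (h = 54*(-12) = -648)
h/33875 - 9500/(-35144) = -648/33875 - 9500/(-35144) = -648*1/33875 - 9500*(-1/35144) = -648/33875 + 2375/8786 = 74759797/297625750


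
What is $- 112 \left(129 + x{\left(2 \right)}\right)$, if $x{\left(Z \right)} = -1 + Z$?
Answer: $-14560$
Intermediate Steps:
$- 112 \left(129 + x{\left(2 \right)}\right) = - 112 \left(129 + \left(-1 + 2\right)\right) = - 112 \left(129 + 1\right) = \left(-112\right) 130 = -14560$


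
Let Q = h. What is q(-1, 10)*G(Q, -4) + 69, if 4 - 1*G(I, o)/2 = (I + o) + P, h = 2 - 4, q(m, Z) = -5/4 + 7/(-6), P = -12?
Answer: -112/3 ≈ -37.333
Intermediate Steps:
q(m, Z) = -29/12 (q(m, Z) = -5*1/4 + 7*(-1/6) = -5/4 - 7/6 = -29/12)
h = -2
Q = -2
G(I, o) = 32 - 2*I - 2*o (G(I, o) = 8 - 2*((I + o) - 12) = 8 - 2*(-12 + I + o) = 8 + (24 - 2*I - 2*o) = 32 - 2*I - 2*o)
q(-1, 10)*G(Q, -4) + 69 = -29*(32 - 2*(-2) - 2*(-4))/12 + 69 = -29*(32 + 4 + 8)/12 + 69 = -29/12*44 + 69 = -319/3 + 69 = -112/3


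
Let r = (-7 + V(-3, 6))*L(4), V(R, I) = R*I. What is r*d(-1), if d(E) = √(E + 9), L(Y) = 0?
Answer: 0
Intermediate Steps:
V(R, I) = I*R
d(E) = √(9 + E)
r = 0 (r = (-7 + 6*(-3))*0 = (-7 - 18)*0 = -25*0 = 0)
r*d(-1) = 0*√(9 - 1) = 0*√8 = 0*(2*√2) = 0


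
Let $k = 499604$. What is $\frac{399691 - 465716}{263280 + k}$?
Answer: $- \frac{66025}{762884} \approx -0.086547$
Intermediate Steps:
$\frac{399691 - 465716}{263280 + k} = \frac{399691 - 465716}{263280 + 499604} = - \frac{66025}{762884}$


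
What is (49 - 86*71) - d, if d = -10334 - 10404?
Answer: 14681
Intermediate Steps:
d = -20738
(49 - 86*71) - d = (49 - 86*71) - 1*(-20738) = (49 - 6106) + 20738 = -6057 + 20738 = 14681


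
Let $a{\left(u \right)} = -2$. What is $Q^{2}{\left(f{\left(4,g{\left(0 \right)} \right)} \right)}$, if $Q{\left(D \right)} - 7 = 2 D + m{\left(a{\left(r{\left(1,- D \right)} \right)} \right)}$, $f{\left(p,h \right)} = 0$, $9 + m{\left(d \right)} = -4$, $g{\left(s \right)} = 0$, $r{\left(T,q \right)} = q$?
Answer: $36$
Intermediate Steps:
$m{\left(d \right)} = -13$ ($m{\left(d \right)} = -9 - 4 = -13$)
$Q{\left(D \right)} = -6 + 2 D$ ($Q{\left(D \right)} = 7 + \left(2 D - 13\right) = 7 + \left(-13 + 2 D\right) = -6 + 2 D$)
$Q^{2}{\left(f{\left(4,g{\left(0 \right)} \right)} \right)} = \left(-6 + 2 \cdot 0\right)^{2} = \left(-6 + 0\right)^{2} = \left(-6\right)^{2} = 36$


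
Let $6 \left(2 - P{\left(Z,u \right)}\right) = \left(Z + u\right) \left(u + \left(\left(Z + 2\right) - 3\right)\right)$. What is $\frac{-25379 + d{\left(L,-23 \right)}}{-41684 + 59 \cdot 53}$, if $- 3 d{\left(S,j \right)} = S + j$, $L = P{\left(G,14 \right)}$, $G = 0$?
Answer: $\frac{228257}{347013} \approx 0.65778$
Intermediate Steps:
$P{\left(Z,u \right)} = 2 - \frac{\left(Z + u\right) \left(-1 + Z + u\right)}{6}$ ($P{\left(Z,u \right)} = 2 - \frac{\left(Z + u\right) \left(u + \left(\left(Z + 2\right) - 3\right)\right)}{6} = 2 - \frac{\left(Z + u\right) \left(u + \left(\left(2 + Z\right) - 3\right)\right)}{6} = 2 - \frac{\left(Z + u\right) \left(u + \left(-1 + Z\right)\right)}{6} = 2 - \frac{\left(Z + u\right) \left(-1 + Z + u\right)}{6}$)
$L = - \frac{85}{3}$ ($L = 2 - \frac{0^{2}}{6} - \frac{14^{2}}{6} + \frac{1}{6} \cdot 0 + \frac{1}{6} \cdot 14 - 0 \cdot 14 = 2 - 0 - \frac{98}{3} + 0 + \frac{7}{3} + 0 = 2 + 0 - \frac{98}{3} + 0 + \frac{7}{3} + 0 = - \frac{85}{3} \approx -28.333$)
$d{\left(S,j \right)} = - \frac{S}{3} - \frac{j}{3}$ ($d{\left(S,j \right)} = - \frac{S + j}{3} = - \frac{S}{3} - \frac{j}{3}$)
$\frac{-25379 + d{\left(L,-23 \right)}}{-41684 + 59 \cdot 53} = \frac{-25379 - - \frac{154}{9}}{-41684 + 59 \cdot 53} = \frac{-25379 + \left(\frac{85}{9} + \frac{23}{3}\right)}{-41684 + 3127} = \frac{-25379 + \frac{154}{9}}{-38557} = \left(- \frac{228257}{9}\right) \left(- \frac{1}{38557}\right) = \frac{228257}{347013}$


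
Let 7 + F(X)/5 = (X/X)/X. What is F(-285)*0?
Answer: 0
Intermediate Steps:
F(X) = -35 + 5/X (F(X) = -35 + 5*((X/X)/X) = -35 + 5*(1/X) = -35 + 5/X)
F(-285)*0 = (-35 + 5/(-285))*0 = (-35 + 5*(-1/285))*0 = (-35 - 1/57)*0 = -1996/57*0 = 0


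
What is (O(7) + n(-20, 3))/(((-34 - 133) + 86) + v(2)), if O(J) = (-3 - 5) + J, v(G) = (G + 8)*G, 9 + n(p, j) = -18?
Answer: 28/61 ≈ 0.45902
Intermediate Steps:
n(p, j) = -27 (n(p, j) = -9 - 18 = -27)
v(G) = G*(8 + G) (v(G) = (8 + G)*G = G*(8 + G))
O(J) = -8 + J
(O(7) + n(-20, 3))/(((-34 - 133) + 86) + v(2)) = ((-8 + 7) - 27)/(((-34 - 133) + 86) + 2*(8 + 2)) = (-1 - 27)/((-167 + 86) + 2*10) = -28/(-81 + 20) = -28/(-61) = -28*(-1/61) = 28/61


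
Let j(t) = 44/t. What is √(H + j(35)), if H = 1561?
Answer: √1913765/35 ≈ 39.525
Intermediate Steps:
√(H + j(35)) = √(1561 + 44/35) = √(54679/35) = √1913765/35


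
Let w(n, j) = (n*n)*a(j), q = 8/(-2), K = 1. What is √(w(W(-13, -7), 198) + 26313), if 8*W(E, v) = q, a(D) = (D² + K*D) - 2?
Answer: 29*√43 ≈ 190.17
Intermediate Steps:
a(D) = -2 + D + D² (a(D) = (D² + 1*D) - 2 = (D² + D) - 2 = (D + D²) - 2 = -2 + D + D²)
q = -4 (q = 8*(-½) = -4)
W(E, v) = -½ (W(E, v) = (⅛)*(-4) = -½)
w(n, j) = n²*(-2 + j + j²) (w(n, j) = (n*n)*(-2 + j + j²) = n²*(-2 + j + j²))
√(w(W(-13, -7), 198) + 26313) = √((-½)²*(-2 + 198 + 198²) + 26313) = √((-2 + 198 + 39204)/4 + 26313) = √((¼)*39400 + 26313) = √(9850 + 26313) = √36163 = 29*√43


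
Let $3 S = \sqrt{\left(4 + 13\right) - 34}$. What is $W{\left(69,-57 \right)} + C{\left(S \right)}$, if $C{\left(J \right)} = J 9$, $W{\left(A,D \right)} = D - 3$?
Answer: $-60 + 3 i \sqrt{17} \approx -60.0 + 12.369 i$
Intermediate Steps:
$W{\left(A,D \right)} = -3 + D$ ($W{\left(A,D \right)} = D - 3 = -3 + D$)
$S = \frac{i \sqrt{17}}{3}$ ($S = \frac{\sqrt{\left(4 + 13\right) - 34}}{3} = \frac{\sqrt{17 - 34}}{3} = \frac{\sqrt{-17}}{3} = \frac{i \sqrt{17}}{3} \approx 1.3744 i$)
$C{\left(J \right)} = 9 J$
$W{\left(69,-57 \right)} + C{\left(S \right)} = \left(-3 - 57\right) + 9 \frac{i \sqrt{17}}{3} = -60 + 3 i \sqrt{17}$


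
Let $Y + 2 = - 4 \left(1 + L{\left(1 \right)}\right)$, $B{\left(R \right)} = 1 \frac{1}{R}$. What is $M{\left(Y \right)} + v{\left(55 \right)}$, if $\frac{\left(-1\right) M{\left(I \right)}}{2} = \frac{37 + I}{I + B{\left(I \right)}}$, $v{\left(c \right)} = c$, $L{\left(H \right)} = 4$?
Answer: $\frac{5467}{97} \approx 56.361$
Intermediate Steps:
$B{\left(R \right)} = \frac{1}{R}$
$Y = -22$ ($Y = -2 - 4 \left(1 + 4\right) = -2 - 20 = -22$)
$M{\left(I \right)} = - \frac{2 \left(37 + I\right)}{I + \frac{1}{I}}$ ($M{\left(I \right)} = - 2 \frac{37 + I}{I + \frac{1}{I}} = - \frac{2 \left(37 + I\right)}{I + \frac{1}{I}}$)
$M{\left(Y \right)} + v{\left(55 \right)} = \left(-2\right) \left(-22\right) \frac{1}{1 + \left(-22\right)^{2}} \left(37 - 22\right) + 55 = \left(-2\right) \left(-22\right) \frac{1}{1 + 484} \cdot 15 + 55 = \left(-2\right) \left(-22\right) \frac{1}{485} \cdot 15 + 55 = \frac{132}{97} + 55 = \frac{5467}{97}$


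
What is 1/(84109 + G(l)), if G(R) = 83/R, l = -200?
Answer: 200/16821717 ≈ 1.1889e-5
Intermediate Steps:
1/(84109 + G(l)) = 1/(84109 + 83/(-200)) = 1/(84109 + 83*(-1/200)) = 1/(84109 - 83/200) = 1/(16821717/200) = 200/16821717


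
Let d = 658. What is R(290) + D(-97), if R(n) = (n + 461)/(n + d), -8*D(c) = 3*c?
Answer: 70469/1896 ≈ 37.167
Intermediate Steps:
D(c) = -3*c/8
R(n) = (461 + n)/(658 + n) (R(n) = (n + 461)/(n + 658) = (461 + n)/(658 + n))
R(290) + D(-97) = (461 + 290)/(658 + 290) - 3/8*(-97) = 751/948 + 291/8 = 70469/1896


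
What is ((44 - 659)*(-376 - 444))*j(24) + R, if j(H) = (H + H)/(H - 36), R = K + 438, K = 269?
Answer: -2016493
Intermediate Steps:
R = 707 (R = 269 + 438 = 707)
j(H) = 2*H/(-36 + H) (j(H) = (2*H)/(-36 + H) = 2*H/(-36 + H))
((44 - 659)*(-376 - 444))*j(24) + R = ((44 - 659)*(-376 - 444))*(2*24/(-36 + 24)) + 707 = (-615*(-820))*(2*24/(-12)) + 707 = 504300*(2*24*(-1/12)) + 707 = 504300*(-4) + 707 = -2017200 + 707 = -2016493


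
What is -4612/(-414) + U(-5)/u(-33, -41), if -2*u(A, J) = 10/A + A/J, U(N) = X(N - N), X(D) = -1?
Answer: 2125916/140553 ≈ 15.125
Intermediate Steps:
U(N) = -1
u(A, J) = -5/A - A/(2*J) (u(A, J) = -(10/A + A/J)/2 = -5/A - A/(2*J))
-4612/(-414) + U(-5)/u(-33, -41) = -4612/(-414) - 1/(-5/(-33) - 1/2*(-33)/(-41)) = -4612*(-1/414) - 1/(-5*(-1/33) - 1/2*(-33)*(-1/41)) = 2306/207 - 1/(5/33 - 33/82) = 2306/207 - 1/(-679/2706) = 2306/207 - 1*(-2706/679) = 2306/207 + 2706/679 = 2125916/140553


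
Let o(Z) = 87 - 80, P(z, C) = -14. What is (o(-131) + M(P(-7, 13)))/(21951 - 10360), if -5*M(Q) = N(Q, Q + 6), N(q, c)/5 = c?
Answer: 15/11591 ≈ 0.0012941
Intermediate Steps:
N(q, c) = 5*c
o(Z) = 7
M(Q) = -6 - Q (M(Q) = -(Q + 6) = -(6 + Q) = -(30 + 5*Q)/5 = -6 - Q)
(o(-131) + M(P(-7, 13)))/(21951 - 10360) = (7 + (-6 - 1*(-14)))/(21951 - 10360) = (7 + (-6 + 14))/11591 = (7 + 8)*(1/11591) = 15*(1/11591) = 15/11591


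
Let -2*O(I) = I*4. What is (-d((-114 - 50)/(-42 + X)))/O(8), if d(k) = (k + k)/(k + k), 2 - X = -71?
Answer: 1/16 ≈ 0.062500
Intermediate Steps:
X = 73 (X = 2 - 1*(-71) = 2 + 71 = 73)
O(I) = -2*I (O(I) = -I*4/2 = -2*I)
d(k) = 1 (d(k) = (2*k)/((2*k)) = (2*k)*(1/(2*k)) = 1)
(-d((-114 - 50)/(-42 + X)))/O(8) = (-1*1)/((-2*8)) = -1/(-16) = -1*(-1/16) = 1/16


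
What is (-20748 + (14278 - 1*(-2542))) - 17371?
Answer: -21299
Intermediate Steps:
(-20748 + (14278 - 1*(-2542))) - 17371 = (-20748 + (14278 + 2542)) - 17371 = (-20748 + 16820) - 17371 = -3928 - 17371 = -21299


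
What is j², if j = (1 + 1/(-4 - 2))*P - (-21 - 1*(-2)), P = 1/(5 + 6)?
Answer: 1585081/4356 ≈ 363.88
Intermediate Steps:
P = 1/11 ≈ 0.090909
j = 1259/66 (j = (1 + 1/(-4 - 2))*(1/11) - (-21 - 1*(-2)) = (1 + 1/(-6))*(1/11) - (-21 + 2) = (1 - ⅙)*(1/11) - 1*(-19) = (⅚)*(1/11) + 19 = 5/66 + 19 = 1259/66 ≈ 19.076)
j² = (1259/66)² = 1585081/4356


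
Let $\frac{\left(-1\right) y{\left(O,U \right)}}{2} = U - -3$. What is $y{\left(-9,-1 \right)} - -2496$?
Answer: $2492$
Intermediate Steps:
$y{\left(O,U \right)} = -6 - 2 U$ ($y{\left(O,U \right)} = - 2 \left(U - -3\right) = - 2 \left(U + 3\right) = - 2 \left(3 + U\right) = -6 - 2 U$)
$y{\left(-9,-1 \right)} - -2496 = \left(-6 - -2\right) - -2496 = \left(-6 + 2\right) + 2496 = -4 + 2496 = 2492$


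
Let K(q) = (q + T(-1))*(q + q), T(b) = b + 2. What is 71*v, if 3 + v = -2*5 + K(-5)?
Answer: 1917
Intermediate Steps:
T(b) = 2 + b
K(q) = 2*q*(1 + q) (K(q) = (q + (2 - 1))*(q + q) = (q + 1)*(2*q) = (1 + q)*(2*q) = 2*q*(1 + q))
v = 27 (v = -3 + (-2*5 + 2*(-5)*(1 - 5)) = -3 + (-10 + 2*(-5)*(-4)) = -3 + (-10 + 40) = -3 + 30 = 27)
71*v = 71*27 = 1917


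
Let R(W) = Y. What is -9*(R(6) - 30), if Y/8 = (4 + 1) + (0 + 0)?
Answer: -90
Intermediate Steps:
Y = 40 (Y = 8*((4 + 1) + (0 + 0)) = 8*(5 + 0) = 8*5 = 40)
R(W) = 40
-9*(R(6) - 30) = -9*(40 - 30) = -9*10 = -90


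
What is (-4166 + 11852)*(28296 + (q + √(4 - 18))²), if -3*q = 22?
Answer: 217788788 - 112728*I*√14 ≈ 2.1779e+8 - 4.2179e+5*I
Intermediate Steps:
q = -22/3 (q = -⅓*22 = -22/3 ≈ -7.3333)
(-4166 + 11852)*(28296 + (q + √(4 - 18))²) = (-4166 + 11852)*(28296 + (-22/3 + √(4 - 18))²) = 7686*(28296 + (-22/3 + √(-14))²) = 7686*(28296 + (-22/3 + I*√14)²) = 217483056 + 7686*(-22/3 + I*√14)²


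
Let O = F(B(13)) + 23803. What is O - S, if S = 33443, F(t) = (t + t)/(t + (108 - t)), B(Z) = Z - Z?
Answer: -9640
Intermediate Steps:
B(Z) = 0
F(t) = t/54 (F(t) = (2*t)/108 = (2*t)*(1/108) = t/54)
O = 23803 (O = (1/54)*0 + 23803 = 0 + 23803 = 23803)
O - S = 23803 - 1*33443 = 23803 - 33443 = -9640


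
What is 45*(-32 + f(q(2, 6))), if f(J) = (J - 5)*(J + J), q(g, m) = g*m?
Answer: 6120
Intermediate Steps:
f(J) = 2*J*(-5 + J) (f(J) = (-5 + J)*(2*J) = 2*J*(-5 + J))
45*(-32 + f(q(2, 6))) = 45*(-32 + 2*(2*6)*(-5 + 2*6)) = 45*(-32 + 2*12*(-5 + 12)) = 45*(-32 + 2*12*7) = 45*(-32 + 168) = 45*136 = 6120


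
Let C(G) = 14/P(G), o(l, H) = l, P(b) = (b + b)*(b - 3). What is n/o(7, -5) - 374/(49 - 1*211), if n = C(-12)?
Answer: 3749/1620 ≈ 2.3142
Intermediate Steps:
P(b) = 2*b*(-3 + b) (P(b) = (2*b)*(-3 + b) = 2*b*(-3 + b))
C(G) = 7/(G*(-3 + G)) (C(G) = 14/((2*G*(-3 + G))) = 14*(1/(2*G*(-3 + G))) = 7/(G*(-3 + G)))
n = 7/180 (n = 7/(-12*(-3 - 12)) = 7*(-1/12)/(-15) = 7*(-1/12)*(-1/15) = 7/180 ≈ 0.038889)
n/o(7, -5) - 374/(49 - 1*211) = (7/180)/7 - 374/(49 - 1*211) = (7/180)*(⅐) - 374/(49 - 211) = 1/180 - 374/(-162) = 1/180 - 374*(-1/162) = 1/180 + 187/81 = 3749/1620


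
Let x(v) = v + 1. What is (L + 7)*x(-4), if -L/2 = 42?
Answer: 231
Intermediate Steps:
L = -84 (L = -2*42 = -84)
x(v) = 1 + v
(L + 7)*x(-4) = (-84 + 7)*(1 - 4) = -77*(-3) = 231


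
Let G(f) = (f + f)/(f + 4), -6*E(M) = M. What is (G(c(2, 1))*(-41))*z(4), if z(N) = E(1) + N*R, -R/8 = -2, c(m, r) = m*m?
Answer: -15703/6 ≈ -2617.2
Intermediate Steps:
c(m, r) = m**2
E(M) = -M/6
R = 16 (R = -8*(-2) = 16)
G(f) = 2*f/(4 + f) (G(f) = (2*f)/(4 + f) = 2*f/(4 + f))
z(N) = -1/6 + 16*N (z(N) = -1/6*1 + N*16 = -1/6 + 16*N)
(G(c(2, 1))*(-41))*z(4) = ((2*2**2/(4 + 2**2))*(-41))*(-1/6 + 16*4) = ((2*4/(4 + 4))*(-41))*(-1/6 + 64) = ((2*4/8)*(-41))*(383/6) = ((2*4*(1/8))*(-41))*(383/6) = (1*(-41))*(383/6) = -41*383/6 = -15703/6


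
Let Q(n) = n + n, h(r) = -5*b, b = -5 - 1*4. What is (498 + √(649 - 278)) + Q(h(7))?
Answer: 588 + √371 ≈ 607.26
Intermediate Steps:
b = -9 (b = -5 - 4 = -9)
h(r) = 45 (h(r) = -5*(-9) = 45)
Q(n) = 2*n
(498 + √(649 - 278)) + Q(h(7)) = (498 + √(649 - 278)) + 2*45 = (498 + √371) + 90 = 588 + √371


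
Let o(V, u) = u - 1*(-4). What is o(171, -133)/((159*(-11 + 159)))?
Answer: -43/7844 ≈ -0.0054819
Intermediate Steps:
o(V, u) = 4 + u (o(V, u) = u + 4 = 4 + u)
o(171, -133)/((159*(-11 + 159))) = (4 - 133)/((159*(-11 + 159))) = -129/(159*148) = -129/23532 = -129*1/23532 = -43/7844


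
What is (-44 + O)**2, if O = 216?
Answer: 29584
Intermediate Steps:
(-44 + O)**2 = (-44 + 216)**2 = 172**2 = 29584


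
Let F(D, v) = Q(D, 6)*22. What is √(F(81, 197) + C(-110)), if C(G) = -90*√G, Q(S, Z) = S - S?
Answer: 3*10^(¾)*11^(¼)*√(-I) ≈ 21.725 - 21.725*I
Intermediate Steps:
Q(S, Z) = 0
F(D, v) = 0 (F(D, v) = 0*22 = 0)
√(F(81, 197) + C(-110)) = √(0 - 90*I*√110) = √(-90*I*√110) = 3*10^(¾)*11^(¼)*√(-I)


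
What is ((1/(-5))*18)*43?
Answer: -774/5 ≈ -154.80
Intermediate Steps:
((1/(-5))*18)*43 = ((1*(-⅕))*18)*43 = -⅕*18*43 = -18/5*43 = -774/5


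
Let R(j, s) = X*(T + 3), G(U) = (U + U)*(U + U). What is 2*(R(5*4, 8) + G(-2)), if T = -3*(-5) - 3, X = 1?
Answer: 62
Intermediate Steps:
T = 12 (T = 15 - 3 = 12)
G(U) = 4*U**2 (G(U) = (2*U)*(2*U) = 4*U**2)
R(j, s) = 15 (R(j, s) = 1*(12 + 3) = 1*15 = 15)
2*(R(5*4, 8) + G(-2)) = 2*(15 + 4*(-2)**2) = 2*(15 + 4*4) = 2*(15 + 16) = 2*31 = 62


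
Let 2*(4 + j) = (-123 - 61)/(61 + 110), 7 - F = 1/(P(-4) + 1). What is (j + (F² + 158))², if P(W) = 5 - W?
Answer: 11822120065561/292410000 ≈ 40430.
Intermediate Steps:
F = 69/10 (F = 7 - 1/((5 - 1*(-4)) + 1) = 7 - 1/((5 + 4) + 1) = 7 - 1/(9 + 1) = 7 - 1/10 = 7 - 1*⅒ = 7 - ⅒ = 69/10 ≈ 6.9000)
j = -776/171 (j = -4 + ((-123 - 61)/(61 + 110))/2 = -4 + (-184/171)/2 = -4 + (-184*1/171)/2 = -4 + (½)*(-184/171) = -4 - 92/171 = -776/171 ≈ -4.5380)
(j + (F² + 158))² = (-776/171 + ((69/10)² + 158))² = (-776/171 + (4761/100 + 158))² = (-776/171 + 20561/100)² = (3438331/17100)² = 11822120065561/292410000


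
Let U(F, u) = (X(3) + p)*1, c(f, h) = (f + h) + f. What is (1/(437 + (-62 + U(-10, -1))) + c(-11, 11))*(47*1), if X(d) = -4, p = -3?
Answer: -190209/368 ≈ -516.87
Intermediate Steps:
c(f, h) = h + 2*f
U(F, u) = -7 (U(F, u) = (-4 - 3)*1 = -7*1 = -7)
(1/(437 + (-62 + U(-10, -1))) + c(-11, 11))*(47*1) = (1/(437 + (-62 - 7)) + (11 + 2*(-11)))*(47*1) = (1/(437 - 69) + (11 - 22))*47 = (1/368 - 11)*47 = -4047/368*47 = -190209/368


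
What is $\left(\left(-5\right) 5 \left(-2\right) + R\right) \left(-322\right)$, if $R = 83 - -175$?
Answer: $-99176$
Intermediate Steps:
$R = 258$ ($R = 83 + 175 = 258$)
$\left(\left(-5\right) 5 \left(-2\right) + R\right) \left(-322\right) = \left(\left(-5\right) 5 \left(-2\right) + 258\right) \left(-322\right) = \left(\left(-25\right) \left(-2\right) + 258\right) \left(-322\right) = \left(50 + 258\right) \left(-322\right) = 308 \left(-322\right) = -99176$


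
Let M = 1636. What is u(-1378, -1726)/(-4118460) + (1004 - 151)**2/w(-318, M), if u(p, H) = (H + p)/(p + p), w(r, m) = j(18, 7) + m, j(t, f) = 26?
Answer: 57352141056243/131003407730 ≈ 437.79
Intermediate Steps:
w(r, m) = 26 + m
u(p, H) = (H + p)/(2*p) (u(p, H) = (H + p)/((2*p)) = (H + p)*(1/(2*p)) = (H + p)/(2*p))
u(-1378, -1726)/(-4118460) + (1004 - 151)**2/w(-318, M) = ((1/2)*(-1726 - 1378)/(-1378))/(-4118460) + (1004 - 151)**2/(26 + 1636) = ((1/2)*(-1/1378)*(-3104))*(-1/4118460) + 853**2/1662 = (776/689)*(-1/4118460) + 727609*(1/1662) = -194/709404735 + 727609/1662 = 57352141056243/131003407730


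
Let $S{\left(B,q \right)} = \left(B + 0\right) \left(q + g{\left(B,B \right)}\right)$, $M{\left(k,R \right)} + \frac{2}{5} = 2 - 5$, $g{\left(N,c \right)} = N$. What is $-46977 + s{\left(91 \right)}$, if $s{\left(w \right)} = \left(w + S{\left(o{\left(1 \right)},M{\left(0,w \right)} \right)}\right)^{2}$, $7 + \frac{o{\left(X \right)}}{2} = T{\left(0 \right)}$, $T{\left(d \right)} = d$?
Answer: $\frac{1624504}{25} \approx 64980.0$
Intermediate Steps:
$M{\left(k,R \right)} = - \frac{17}{5}$ ($M{\left(k,R \right)} = - \frac{2}{5} + \left(2 - 5\right) = - \frac{2}{5} - 3 = - \frac{17}{5}$)
$o{\left(X \right)} = -14$ ($o{\left(X \right)} = -14 + 2 \cdot 0 = -14 + 0 = -14$)
$S{\left(B,q \right)} = B \left(B + q\right)$ ($S{\left(B,q \right)} = \left(B + 0\right) \left(q + B\right) = B \left(B + q\right)$)
$s{\left(w \right)} = \left(\frac{1218}{5} + w\right)^{2}$ ($s{\left(w \right)} = \left(w - 14 \left(-14 - \frac{17}{5}\right)\right)^{2} = \left(w - - \frac{1218}{5}\right)^{2} = \left(w + \frac{1218}{5}\right)^{2} = \left(\frac{1218}{5} + w\right)^{2}$)
$-46977 + s{\left(91 \right)} = -46977 + \frac{\left(1218 + 5 \cdot 91\right)^{2}}{25} = -46977 + \frac{\left(1218 + 455\right)^{2}}{25} = -46977 + \frac{1673^{2}}{25} = -46977 + \frac{1}{25} \cdot 2798929 = -46977 + \frac{2798929}{25} = \frac{1624504}{25}$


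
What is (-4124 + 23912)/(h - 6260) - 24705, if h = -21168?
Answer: -169407132/6857 ≈ -24706.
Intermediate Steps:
(-4124 + 23912)/(h - 6260) - 24705 = (-4124 + 23912)/(-21168 - 6260) - 24705 = 19788/(-27428) - 24705 = 19788*(-1/27428) - 24705 = -4947/6857 - 24705 = -169407132/6857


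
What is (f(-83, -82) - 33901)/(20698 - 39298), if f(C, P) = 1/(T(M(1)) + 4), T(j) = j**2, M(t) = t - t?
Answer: 45201/24800 ≈ 1.8226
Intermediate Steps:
M(t) = 0
f(C, P) = 1/4 (f(C, P) = 1/(0**2 + 4) = 1/(0 + 4) = 1/4)
(f(-83, -82) - 33901)/(20698 - 39298) = (1/4 - 33901)/(20698 - 39298) = -135603/4/(-18600) = -135603/4*(-1/18600) = 45201/24800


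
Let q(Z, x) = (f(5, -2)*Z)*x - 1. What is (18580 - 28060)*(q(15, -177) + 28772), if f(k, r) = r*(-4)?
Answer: -71393880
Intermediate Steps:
f(k, r) = -4*r
q(Z, x) = -1 + 8*Z*x (q(Z, x) = ((-4*(-2))*Z)*x - 1 = (8*Z)*x - 1 = 8*Z*x - 1 = -1 + 8*Z*x)
(18580 - 28060)*(q(15, -177) + 28772) = (18580 - 28060)*((-1 + 8*15*(-177)) + 28772) = -9480*((-1 - 21240) + 28772) = -9480*(-21241 + 28772) = -9480*7531 = -71393880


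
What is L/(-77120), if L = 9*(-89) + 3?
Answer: 399/38560 ≈ 0.010348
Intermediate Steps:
L = -798 (L = -801 + 3 = -798)
L/(-77120) = -798/(-77120) = -798*(-1/77120) = 399/38560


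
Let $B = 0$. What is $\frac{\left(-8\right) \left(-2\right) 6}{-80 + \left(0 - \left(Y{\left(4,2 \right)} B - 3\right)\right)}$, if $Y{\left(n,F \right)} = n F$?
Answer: $- \frac{96}{77} \approx -1.2468$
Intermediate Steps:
$Y{\left(n,F \right)} = F n$
$\frac{\left(-8\right) \left(-2\right) 6}{-80 + \left(0 - \left(Y{\left(4,2 \right)} B - 3\right)\right)} = \frac{\left(-8\right) \left(-2\right) 6}{-80 + \left(0 - \left(2 \cdot 4 \cdot 0 - 3\right)\right)} = \frac{16 \cdot 6}{-80 + \left(0 - \left(8 \cdot 0 - 3\right)\right)} = \frac{96}{-80 + \left(0 - \left(0 - 3\right)\right)} = \frac{96}{-80 + \left(0 - -3\right)} = \frac{96}{-80 + \left(0 + 3\right)} = \frac{96}{-80 + 3} = \frac{96}{-77} = 96 \left(- \frac{1}{77}\right) = - \frac{96}{77}$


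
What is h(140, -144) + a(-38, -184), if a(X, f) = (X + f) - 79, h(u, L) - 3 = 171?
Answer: -127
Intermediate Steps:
h(u, L) = 174 (h(u, L) = 3 + 171 = 174)
a(X, f) = -79 + X + f
h(140, -144) + a(-38, -184) = 174 + (-79 - 38 - 184) = 174 - 301 = -127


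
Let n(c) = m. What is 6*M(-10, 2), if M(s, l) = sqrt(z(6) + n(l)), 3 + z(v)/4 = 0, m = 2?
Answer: 6*I*sqrt(10) ≈ 18.974*I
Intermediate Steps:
z(v) = -12 (z(v) = -12 + 4*0 = -12 + 0 = -12)
n(c) = 2
M(s, l) = I*sqrt(10) (M(s, l) = sqrt(-12 + 2) = sqrt(-10) = I*sqrt(10))
6*M(-10, 2) = 6*(I*sqrt(10)) = 6*I*sqrt(10)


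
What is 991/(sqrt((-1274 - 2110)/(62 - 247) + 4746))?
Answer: 991*sqrt(163057890)/881394 ≈ 14.357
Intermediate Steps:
991/(sqrt((-1274 - 2110)/(62 - 247) + 4746)) = 991/(sqrt(-3384/(-185) + 4746)) = 991/(sqrt(-3384*(-1/185) + 4746)) = 991/(sqrt(3384/185 + 4746)) = 991/(sqrt(881394/185)) = 991/((sqrt(163057890)/185)) = 991*(sqrt(163057890)/881394) = 991*sqrt(163057890)/881394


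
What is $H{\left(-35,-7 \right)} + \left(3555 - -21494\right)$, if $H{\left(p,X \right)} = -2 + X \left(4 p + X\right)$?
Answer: $26076$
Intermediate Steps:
$H{\left(p,X \right)} = -2 + X \left(X + 4 p\right)$
$H{\left(-35,-7 \right)} + \left(3555 - -21494\right) = \left(-2 + \left(-7\right)^{2} + 4 \left(-7\right) \left(-35\right)\right) + \left(3555 - -21494\right) = \left(-2 + 49 + 980\right) + \left(3555 + 21494\right) = 1027 + 25049 = 26076$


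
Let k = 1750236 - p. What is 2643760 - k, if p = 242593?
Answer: 1136117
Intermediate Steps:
k = 1507643 (k = 1750236 - 1*242593 = 1750236 - 242593 = 1507643)
2643760 - k = 2643760 - 1*1507643 = 2643760 - 1507643 = 1136117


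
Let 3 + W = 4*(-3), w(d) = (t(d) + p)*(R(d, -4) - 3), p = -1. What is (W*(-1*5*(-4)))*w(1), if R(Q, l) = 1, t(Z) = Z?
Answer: 0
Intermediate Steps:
w(d) = 2 - 2*d (w(d) = (d - 1)*(1 - 3) = (-1 + d)*(-2) = 2 - 2*d)
W = -15 (W = -3 + 4*(-3) = -3 - 12 = -15)
(W*(-1*5*(-4)))*w(1) = (-15*(-1*5)*(-4))*(2 - 2*1) = (-(-75)*(-4))*(2 - 2) = -15*20*0 = -300*0 = 0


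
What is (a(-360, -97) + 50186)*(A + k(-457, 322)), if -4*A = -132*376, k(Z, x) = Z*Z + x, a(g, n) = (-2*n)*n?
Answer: 6950490072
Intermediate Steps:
a(g, n) = -2*n²
k(Z, x) = x + Z² (k(Z, x) = Z² + x = x + Z²)
A = 12408 (A = -(-33)*376 = -¼*(-49632) = 12408)
(a(-360, -97) + 50186)*(A + k(-457, 322)) = (-2*(-97)² + 50186)*(12408 + (322 + (-457)²)) = (-2*9409 + 50186)*(12408 + (322 + 208849)) = (-18818 + 50186)*(12408 + 209171) = 31368*221579 = 6950490072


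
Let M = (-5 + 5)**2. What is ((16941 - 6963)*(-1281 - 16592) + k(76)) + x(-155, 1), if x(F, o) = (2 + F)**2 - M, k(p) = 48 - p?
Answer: -178313413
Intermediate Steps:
M = 0 (M = 0**2 = 0)
x(F, o) = (2 + F)**2 (x(F, o) = (2 + F)**2 - 1*0 = (2 + F)**2 + 0 = (2 + F)**2)
((16941 - 6963)*(-1281 - 16592) + k(76)) + x(-155, 1) = ((16941 - 6963)*(-1281 - 16592) + (48 - 1*76)) + (2 - 155)**2 = (9978*(-17873) + (48 - 76)) + (-153)**2 = (-178336794 - 28) + 23409 = -178336822 + 23409 = -178313413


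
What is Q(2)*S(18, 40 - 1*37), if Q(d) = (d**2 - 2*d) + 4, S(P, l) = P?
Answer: 72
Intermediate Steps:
Q(d) = 4 + d**2 - 2*d
Q(2)*S(18, 40 - 1*37) = (4 + 2**2 - 2*2)*18 = (4 + 4 - 4)*18 = 4*18 = 72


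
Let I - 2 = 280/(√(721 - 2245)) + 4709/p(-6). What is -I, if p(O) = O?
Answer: 4697/6 + 140*I*√381/381 ≈ 782.83 + 7.1724*I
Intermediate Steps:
I = -4697/6 - 140*I*√381/381 (I = 2 + (280/(√(721 - 2245)) + 4709/(-6)) = 2 + (280/(√(-1524)) + 4709*(-⅙)) = 2 + (280/((2*I*√381)) - 4709/6) = 2 + (280*(-I*√381/762) - 4709/6) = 2 + (-140*I*√381/381 - 4709/6) = 2 + (-4709/6 - 140*I*√381/381) = -4697/6 - 140*I*√381/381 ≈ -782.83 - 7.1724*I)
-I = -(-4697/6 - 140*I*√381/381) = 4697/6 + 140*I*√381/381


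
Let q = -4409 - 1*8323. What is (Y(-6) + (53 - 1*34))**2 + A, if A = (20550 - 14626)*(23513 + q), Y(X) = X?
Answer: 63866813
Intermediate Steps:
q = -12732 (q = -4409 - 8323 = -12732)
A = 63866644 (A = (20550 - 14626)*(23513 - 12732) = 5924*10781 = 63866644)
(Y(-6) + (53 - 1*34))**2 + A = (-6 + (53 - 1*34))**2 + 63866644 = (-6 + (53 - 34))**2 + 63866644 = (-6 + 19)**2 + 63866644 = 13**2 + 63866644 = 169 + 63866644 = 63866813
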